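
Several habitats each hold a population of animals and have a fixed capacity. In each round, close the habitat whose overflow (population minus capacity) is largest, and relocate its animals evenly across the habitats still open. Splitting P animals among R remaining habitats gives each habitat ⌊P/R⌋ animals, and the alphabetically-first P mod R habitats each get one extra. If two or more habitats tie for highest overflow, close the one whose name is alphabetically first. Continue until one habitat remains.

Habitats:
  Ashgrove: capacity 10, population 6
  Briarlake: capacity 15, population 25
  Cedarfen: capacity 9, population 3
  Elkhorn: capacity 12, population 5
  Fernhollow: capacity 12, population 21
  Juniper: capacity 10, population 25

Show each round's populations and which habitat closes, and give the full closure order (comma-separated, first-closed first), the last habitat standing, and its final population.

Round 1: Ashgrove=6 Briarlake=25 Cedarfen=3 Elkhorn=5 Fernhollow=21 Juniper=25 → close Juniper (overflow 15)
  25÷5 = 5 each, +1 to first 0
Round 2: Ashgrove=11 Briarlake=30 Cedarfen=8 Elkhorn=10 Fernhollow=26 → close Briarlake (overflow 15)
  30÷4 = 7 each, +1 to first 2
Round 3: Ashgrove=19 Cedarfen=16 Elkhorn=17 Fernhollow=33 → close Fernhollow (overflow 21)
  33÷3 = 11 each, +1 to first 0
Round 4: Ashgrove=30 Cedarfen=27 Elkhorn=28 → close Ashgrove (overflow 20)
  30÷2 = 15 each, +1 to first 0
Round 5: Cedarfen=42 Elkhorn=43 → close Cedarfen (overflow 33)
  42÷1 = 42 each, +1 to first 0

Closure order: Juniper, Briarlake, Fernhollow, Ashgrove, Cedarfen
Last habitat: Elkhorn with 85 animals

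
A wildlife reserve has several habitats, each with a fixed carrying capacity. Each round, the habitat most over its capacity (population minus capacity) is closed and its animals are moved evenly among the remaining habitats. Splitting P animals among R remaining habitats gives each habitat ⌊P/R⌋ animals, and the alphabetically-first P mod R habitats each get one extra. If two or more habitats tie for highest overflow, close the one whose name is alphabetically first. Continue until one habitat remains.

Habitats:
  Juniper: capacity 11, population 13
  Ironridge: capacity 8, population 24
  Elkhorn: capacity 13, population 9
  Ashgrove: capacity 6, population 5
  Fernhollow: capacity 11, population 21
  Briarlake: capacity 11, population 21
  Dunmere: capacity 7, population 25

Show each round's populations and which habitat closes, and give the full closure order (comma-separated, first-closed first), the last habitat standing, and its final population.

Round 1: Ashgrove=5 Briarlake=21 Dunmere=25 Elkhorn=9 Fernhollow=21 Ironridge=24 Juniper=13 → close Dunmere (overflow 18)
  25÷6 = 4 each, +1 to first 1
Round 2: Ashgrove=10 Briarlake=25 Elkhorn=13 Fernhollow=25 Ironridge=28 Juniper=17 → close Ironridge (overflow 20)
  28÷5 = 5 each, +1 to first 3
Round 3: Ashgrove=16 Briarlake=31 Elkhorn=19 Fernhollow=30 Juniper=22 → close Briarlake (overflow 20)
  31÷4 = 7 each, +1 to first 3
Round 4: Ashgrove=24 Elkhorn=27 Fernhollow=38 Juniper=29 → close Fernhollow (overflow 27)
  38÷3 = 12 each, +1 to first 2
Round 5: Ashgrove=37 Elkhorn=40 Juniper=41 → close Ashgrove (overflow 31)
  37÷2 = 18 each, +1 to first 1
Round 6: Elkhorn=59 Juniper=59 → close Juniper (overflow 48)
  59÷1 = 59 each, +1 to first 0

Closure order: Dunmere, Ironridge, Briarlake, Fernhollow, Ashgrove, Juniper
Last habitat: Elkhorn with 118 animals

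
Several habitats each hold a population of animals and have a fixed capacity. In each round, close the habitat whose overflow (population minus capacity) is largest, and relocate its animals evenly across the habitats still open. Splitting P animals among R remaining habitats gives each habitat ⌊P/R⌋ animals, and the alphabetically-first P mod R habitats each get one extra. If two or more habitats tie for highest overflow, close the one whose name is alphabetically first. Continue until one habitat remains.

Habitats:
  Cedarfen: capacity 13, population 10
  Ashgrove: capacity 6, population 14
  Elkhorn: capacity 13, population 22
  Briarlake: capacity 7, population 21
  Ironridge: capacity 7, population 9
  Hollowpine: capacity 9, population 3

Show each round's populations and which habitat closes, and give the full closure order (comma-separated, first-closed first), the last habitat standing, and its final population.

Closure order: Briarlake, Ashgrove, Elkhorn, Ironridge, Cedarfen
Last habitat: Hollowpine with 79 animals

Round 1: Ashgrove=14 Briarlake=21 Cedarfen=10 Elkhorn=22 Hollowpine=3 Ironridge=9 → close Briarlake (overflow 14)
  21÷5 = 4 each, +1 to first 1
Round 2: Ashgrove=19 Cedarfen=14 Elkhorn=26 Hollowpine=7 Ironridge=13 → close Ashgrove (overflow 13)
  19÷4 = 4 each, +1 to first 3
Round 3: Cedarfen=19 Elkhorn=31 Hollowpine=12 Ironridge=17 → close Elkhorn (overflow 18)
  31÷3 = 10 each, +1 to first 1
Round 4: Cedarfen=30 Hollowpine=22 Ironridge=27 → close Ironridge (overflow 20)
  27÷2 = 13 each, +1 to first 1
Round 5: Cedarfen=44 Hollowpine=35 → close Cedarfen (overflow 31)
  44÷1 = 44 each, +1 to first 0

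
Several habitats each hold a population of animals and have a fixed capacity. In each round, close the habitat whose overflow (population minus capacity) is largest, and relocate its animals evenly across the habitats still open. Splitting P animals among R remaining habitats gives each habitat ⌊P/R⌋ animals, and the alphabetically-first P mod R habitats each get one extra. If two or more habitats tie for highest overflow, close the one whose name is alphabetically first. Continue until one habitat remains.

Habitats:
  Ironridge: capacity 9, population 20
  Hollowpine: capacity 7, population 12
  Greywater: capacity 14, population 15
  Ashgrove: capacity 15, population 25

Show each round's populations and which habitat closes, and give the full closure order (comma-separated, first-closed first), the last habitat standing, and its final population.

Closure order: Ironridge, Ashgrove, Hollowpine
Last habitat: Greywater with 72 animals

Round 1: Ashgrove=25 Greywater=15 Hollowpine=12 Ironridge=20 → close Ironridge (overflow 11)
  20÷3 = 6 each, +1 to first 2
Round 2: Ashgrove=32 Greywater=22 Hollowpine=18 → close Ashgrove (overflow 17)
  32÷2 = 16 each, +1 to first 0
Round 3: Greywater=38 Hollowpine=34 → close Hollowpine (overflow 27)
  34÷1 = 34 each, +1 to first 0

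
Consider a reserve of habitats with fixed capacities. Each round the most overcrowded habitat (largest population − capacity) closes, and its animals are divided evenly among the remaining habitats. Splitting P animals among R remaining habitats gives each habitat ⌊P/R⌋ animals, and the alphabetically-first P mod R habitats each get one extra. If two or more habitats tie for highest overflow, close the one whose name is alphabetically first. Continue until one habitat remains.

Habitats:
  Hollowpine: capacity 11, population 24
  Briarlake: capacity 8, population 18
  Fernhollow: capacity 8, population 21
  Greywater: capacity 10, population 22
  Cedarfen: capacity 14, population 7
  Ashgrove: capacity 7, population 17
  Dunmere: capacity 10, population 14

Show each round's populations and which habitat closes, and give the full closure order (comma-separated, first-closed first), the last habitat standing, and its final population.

Closure order: Fernhollow, Hollowpine, Ashgrove, Briarlake, Greywater, Dunmere
Last habitat: Cedarfen with 123 animals

Round 1: Ashgrove=17 Briarlake=18 Cedarfen=7 Dunmere=14 Fernhollow=21 Greywater=22 Hollowpine=24 → close Fernhollow (overflow 13)
  21÷6 = 3 each, +1 to first 3
Round 2: Ashgrove=21 Briarlake=22 Cedarfen=11 Dunmere=17 Greywater=25 Hollowpine=27 → close Hollowpine (overflow 16)
  27÷5 = 5 each, +1 to first 2
Round 3: Ashgrove=27 Briarlake=28 Cedarfen=16 Dunmere=22 Greywater=30 → close Ashgrove (overflow 20)
  27÷4 = 6 each, +1 to first 3
Round 4: Briarlake=35 Cedarfen=23 Dunmere=29 Greywater=36 → close Briarlake (overflow 27)
  35÷3 = 11 each, +1 to first 2
Round 5: Cedarfen=35 Dunmere=41 Greywater=47 → close Greywater (overflow 37)
  47÷2 = 23 each, +1 to first 1
Round 6: Cedarfen=59 Dunmere=64 → close Dunmere (overflow 54)
  64÷1 = 64 each, +1 to first 0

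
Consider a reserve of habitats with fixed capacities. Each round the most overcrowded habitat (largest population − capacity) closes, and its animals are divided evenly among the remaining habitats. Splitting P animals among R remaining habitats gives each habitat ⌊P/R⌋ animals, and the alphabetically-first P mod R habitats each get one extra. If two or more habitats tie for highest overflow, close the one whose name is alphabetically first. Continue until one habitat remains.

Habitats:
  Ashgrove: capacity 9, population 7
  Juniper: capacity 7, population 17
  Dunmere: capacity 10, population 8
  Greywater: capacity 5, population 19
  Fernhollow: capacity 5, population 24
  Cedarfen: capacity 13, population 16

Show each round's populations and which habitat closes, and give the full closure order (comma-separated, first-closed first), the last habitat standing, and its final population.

Closure order: Fernhollow, Greywater, Juniper, Cedarfen, Ashgrove
Last habitat: Dunmere with 91 animals

Round 1: Ashgrove=7 Cedarfen=16 Dunmere=8 Fernhollow=24 Greywater=19 Juniper=17 → close Fernhollow (overflow 19)
  24÷5 = 4 each, +1 to first 4
Round 2: Ashgrove=12 Cedarfen=21 Dunmere=13 Greywater=24 Juniper=21 → close Greywater (overflow 19)
  24÷4 = 6 each, +1 to first 0
Round 3: Ashgrove=18 Cedarfen=27 Dunmere=19 Juniper=27 → close Juniper (overflow 20)
  27÷3 = 9 each, +1 to first 0
Round 4: Ashgrove=27 Cedarfen=36 Dunmere=28 → close Cedarfen (overflow 23)
  36÷2 = 18 each, +1 to first 0
Round 5: Ashgrove=45 Dunmere=46 → close Ashgrove (overflow 36)
  45÷1 = 45 each, +1 to first 0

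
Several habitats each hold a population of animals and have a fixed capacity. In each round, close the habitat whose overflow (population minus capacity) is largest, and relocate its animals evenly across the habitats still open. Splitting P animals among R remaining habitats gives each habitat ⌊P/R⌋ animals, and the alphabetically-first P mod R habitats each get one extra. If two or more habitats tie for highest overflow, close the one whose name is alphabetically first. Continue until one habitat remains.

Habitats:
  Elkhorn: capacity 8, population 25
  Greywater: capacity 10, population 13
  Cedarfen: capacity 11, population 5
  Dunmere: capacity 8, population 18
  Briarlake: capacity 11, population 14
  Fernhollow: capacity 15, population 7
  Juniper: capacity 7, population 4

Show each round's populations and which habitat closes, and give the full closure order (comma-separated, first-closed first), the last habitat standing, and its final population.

Closure order: Elkhorn, Dunmere, Briarlake, Greywater, Juniper, Cedarfen
Last habitat: Fernhollow with 86 animals

Round 1: Briarlake=14 Cedarfen=5 Dunmere=18 Elkhorn=25 Fernhollow=7 Greywater=13 Juniper=4 → close Elkhorn (overflow 17)
  25÷6 = 4 each, +1 to first 1
Round 2: Briarlake=19 Cedarfen=9 Dunmere=22 Fernhollow=11 Greywater=17 Juniper=8 → close Dunmere (overflow 14)
  22÷5 = 4 each, +1 to first 2
Round 3: Briarlake=24 Cedarfen=14 Fernhollow=15 Greywater=21 Juniper=12 → close Briarlake (overflow 13)
  24÷4 = 6 each, +1 to first 0
Round 4: Cedarfen=20 Fernhollow=21 Greywater=27 Juniper=18 → close Greywater (overflow 17)
  27÷3 = 9 each, +1 to first 0
Round 5: Cedarfen=29 Fernhollow=30 Juniper=27 → close Juniper (overflow 20)
  27÷2 = 13 each, +1 to first 1
Round 6: Cedarfen=43 Fernhollow=43 → close Cedarfen (overflow 32)
  43÷1 = 43 each, +1 to first 0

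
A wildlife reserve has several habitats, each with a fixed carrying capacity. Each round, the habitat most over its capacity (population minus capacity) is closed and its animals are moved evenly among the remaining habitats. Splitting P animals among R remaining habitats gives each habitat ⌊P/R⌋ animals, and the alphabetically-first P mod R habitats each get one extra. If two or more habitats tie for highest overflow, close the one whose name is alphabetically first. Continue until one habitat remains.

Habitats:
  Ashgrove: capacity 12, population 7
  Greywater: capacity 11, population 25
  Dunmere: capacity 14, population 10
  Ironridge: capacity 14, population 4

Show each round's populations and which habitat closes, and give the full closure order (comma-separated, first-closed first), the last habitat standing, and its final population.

Round 1: Ashgrove=7 Dunmere=10 Greywater=25 Ironridge=4 → close Greywater (overflow 14)
  25÷3 = 8 each, +1 to first 1
Round 2: Ashgrove=16 Dunmere=18 Ironridge=12 → close Ashgrove (overflow 4)
  16÷2 = 8 each, +1 to first 0
Round 3: Dunmere=26 Ironridge=20 → close Dunmere (overflow 12)
  26÷1 = 26 each, +1 to first 0

Closure order: Greywater, Ashgrove, Dunmere
Last habitat: Ironridge with 46 animals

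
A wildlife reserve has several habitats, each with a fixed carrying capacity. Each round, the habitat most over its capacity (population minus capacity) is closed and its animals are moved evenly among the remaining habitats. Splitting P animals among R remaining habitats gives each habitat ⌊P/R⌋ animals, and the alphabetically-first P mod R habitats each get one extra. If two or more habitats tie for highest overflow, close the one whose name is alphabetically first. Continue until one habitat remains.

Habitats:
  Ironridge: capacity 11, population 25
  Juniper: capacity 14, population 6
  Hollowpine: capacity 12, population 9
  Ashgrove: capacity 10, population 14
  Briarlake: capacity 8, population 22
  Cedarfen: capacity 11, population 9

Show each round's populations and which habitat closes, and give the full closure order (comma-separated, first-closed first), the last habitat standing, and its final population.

Closure order: Briarlake, Ironridge, Ashgrove, Cedarfen, Hollowpine
Last habitat: Juniper with 85 animals

Round 1: Ashgrove=14 Briarlake=22 Cedarfen=9 Hollowpine=9 Ironridge=25 Juniper=6 → close Briarlake (overflow 14)
  22÷5 = 4 each, +1 to first 2
Round 2: Ashgrove=19 Cedarfen=14 Hollowpine=13 Ironridge=29 Juniper=10 → close Ironridge (overflow 18)
  29÷4 = 7 each, +1 to first 1
Round 3: Ashgrove=27 Cedarfen=21 Hollowpine=20 Juniper=17 → close Ashgrove (overflow 17)
  27÷3 = 9 each, +1 to first 0
Round 4: Cedarfen=30 Hollowpine=29 Juniper=26 → close Cedarfen (overflow 19)
  30÷2 = 15 each, +1 to first 0
Round 5: Hollowpine=44 Juniper=41 → close Hollowpine (overflow 32)
  44÷1 = 44 each, +1 to first 0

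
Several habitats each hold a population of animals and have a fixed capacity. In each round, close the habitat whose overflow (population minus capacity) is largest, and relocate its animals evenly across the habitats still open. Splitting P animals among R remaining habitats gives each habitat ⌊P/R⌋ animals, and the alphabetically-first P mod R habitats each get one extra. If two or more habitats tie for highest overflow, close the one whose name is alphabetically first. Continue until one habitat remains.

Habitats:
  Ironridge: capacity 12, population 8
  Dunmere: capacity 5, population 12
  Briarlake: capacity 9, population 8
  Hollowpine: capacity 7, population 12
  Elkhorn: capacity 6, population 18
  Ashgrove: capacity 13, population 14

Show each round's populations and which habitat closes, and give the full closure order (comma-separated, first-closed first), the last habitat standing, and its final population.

Round 1: Ashgrove=14 Briarlake=8 Dunmere=12 Elkhorn=18 Hollowpine=12 Ironridge=8 → close Elkhorn (overflow 12)
  18÷5 = 3 each, +1 to first 3
Round 2: Ashgrove=18 Briarlake=12 Dunmere=16 Hollowpine=15 Ironridge=11 → close Dunmere (overflow 11)
  16÷4 = 4 each, +1 to first 0
Round 3: Ashgrove=22 Briarlake=16 Hollowpine=19 Ironridge=15 → close Hollowpine (overflow 12)
  19÷3 = 6 each, +1 to first 1
Round 4: Ashgrove=29 Briarlake=22 Ironridge=21 → close Ashgrove (overflow 16)
  29÷2 = 14 each, +1 to first 1
Round 5: Briarlake=37 Ironridge=35 → close Briarlake (overflow 28)
  37÷1 = 37 each, +1 to first 0

Closure order: Elkhorn, Dunmere, Hollowpine, Ashgrove, Briarlake
Last habitat: Ironridge with 72 animals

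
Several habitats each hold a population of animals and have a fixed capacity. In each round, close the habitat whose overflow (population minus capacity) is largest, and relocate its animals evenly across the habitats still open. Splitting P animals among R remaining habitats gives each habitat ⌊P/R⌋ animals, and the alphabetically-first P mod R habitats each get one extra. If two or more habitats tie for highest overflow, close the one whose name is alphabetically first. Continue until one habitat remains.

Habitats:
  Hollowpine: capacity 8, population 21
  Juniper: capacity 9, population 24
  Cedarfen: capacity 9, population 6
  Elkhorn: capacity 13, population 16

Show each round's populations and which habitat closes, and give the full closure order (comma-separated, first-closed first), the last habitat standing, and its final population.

Closure order: Juniper, Hollowpine, Elkhorn
Last habitat: Cedarfen with 67 animals

Round 1: Cedarfen=6 Elkhorn=16 Hollowpine=21 Juniper=24 → close Juniper (overflow 15)
  24÷3 = 8 each, +1 to first 0
Round 2: Cedarfen=14 Elkhorn=24 Hollowpine=29 → close Hollowpine (overflow 21)
  29÷2 = 14 each, +1 to first 1
Round 3: Cedarfen=29 Elkhorn=38 → close Elkhorn (overflow 25)
  38÷1 = 38 each, +1 to first 0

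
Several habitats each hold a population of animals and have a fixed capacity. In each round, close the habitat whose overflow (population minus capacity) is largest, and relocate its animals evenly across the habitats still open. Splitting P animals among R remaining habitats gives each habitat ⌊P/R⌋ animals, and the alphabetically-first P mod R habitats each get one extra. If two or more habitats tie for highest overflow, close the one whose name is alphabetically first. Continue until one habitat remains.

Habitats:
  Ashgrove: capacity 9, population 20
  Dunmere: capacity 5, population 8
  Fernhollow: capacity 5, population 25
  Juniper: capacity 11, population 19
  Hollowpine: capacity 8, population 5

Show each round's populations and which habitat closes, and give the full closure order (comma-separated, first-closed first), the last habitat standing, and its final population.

Closure order: Fernhollow, Ashgrove, Juniper, Dunmere
Last habitat: Hollowpine with 77 animals

Round 1: Ashgrove=20 Dunmere=8 Fernhollow=25 Hollowpine=5 Juniper=19 → close Fernhollow (overflow 20)
  25÷4 = 6 each, +1 to first 1
Round 2: Ashgrove=27 Dunmere=14 Hollowpine=11 Juniper=25 → close Ashgrove (overflow 18)
  27÷3 = 9 each, +1 to first 0
Round 3: Dunmere=23 Hollowpine=20 Juniper=34 → close Juniper (overflow 23)
  34÷2 = 17 each, +1 to first 0
Round 4: Dunmere=40 Hollowpine=37 → close Dunmere (overflow 35)
  40÷1 = 40 each, +1 to first 0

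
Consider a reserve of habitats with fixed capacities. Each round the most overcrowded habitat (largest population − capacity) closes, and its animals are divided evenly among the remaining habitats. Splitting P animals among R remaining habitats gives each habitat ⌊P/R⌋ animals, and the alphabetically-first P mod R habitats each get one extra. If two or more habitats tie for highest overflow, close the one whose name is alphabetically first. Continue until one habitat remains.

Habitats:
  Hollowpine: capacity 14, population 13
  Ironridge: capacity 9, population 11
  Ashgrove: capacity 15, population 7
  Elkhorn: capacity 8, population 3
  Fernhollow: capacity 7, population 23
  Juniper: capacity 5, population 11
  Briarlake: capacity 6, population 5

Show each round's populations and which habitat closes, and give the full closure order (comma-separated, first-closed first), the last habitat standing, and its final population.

Closure order: Fernhollow, Juniper, Ironridge, Briarlake, Hollowpine, Ashgrove
Last habitat: Elkhorn with 73 animals

Round 1: Ashgrove=7 Briarlake=5 Elkhorn=3 Fernhollow=23 Hollowpine=13 Ironridge=11 Juniper=11 → close Fernhollow (overflow 16)
  23÷6 = 3 each, +1 to first 5
Round 2: Ashgrove=11 Briarlake=9 Elkhorn=7 Hollowpine=17 Ironridge=15 Juniper=14 → close Juniper (overflow 9)
  14÷5 = 2 each, +1 to first 4
Round 3: Ashgrove=14 Briarlake=12 Elkhorn=10 Hollowpine=20 Ironridge=17 → close Ironridge (overflow 8)
  17÷4 = 4 each, +1 to first 1
Round 4: Ashgrove=19 Briarlake=16 Elkhorn=14 Hollowpine=24 → close Briarlake (overflow 10)
  16÷3 = 5 each, +1 to first 1
Round 5: Ashgrove=25 Elkhorn=19 Hollowpine=29 → close Hollowpine (overflow 15)
  29÷2 = 14 each, +1 to first 1
Round 6: Ashgrove=40 Elkhorn=33 → close Ashgrove (overflow 25)
  40÷1 = 40 each, +1 to first 0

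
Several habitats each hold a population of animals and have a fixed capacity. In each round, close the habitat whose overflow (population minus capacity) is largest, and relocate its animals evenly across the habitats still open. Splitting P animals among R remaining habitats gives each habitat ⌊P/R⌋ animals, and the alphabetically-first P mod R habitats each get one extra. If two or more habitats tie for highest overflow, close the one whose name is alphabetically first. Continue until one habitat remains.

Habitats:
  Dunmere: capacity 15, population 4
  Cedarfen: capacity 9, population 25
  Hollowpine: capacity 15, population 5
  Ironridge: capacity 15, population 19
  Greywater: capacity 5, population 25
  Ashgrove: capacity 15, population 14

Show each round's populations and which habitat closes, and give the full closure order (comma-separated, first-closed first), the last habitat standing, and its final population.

Round 1: Ashgrove=14 Cedarfen=25 Dunmere=4 Greywater=25 Hollowpine=5 Ironridge=19 → close Greywater (overflow 20)
  25÷5 = 5 each, +1 to first 0
Round 2: Ashgrove=19 Cedarfen=30 Dunmere=9 Hollowpine=10 Ironridge=24 → close Cedarfen (overflow 21)
  30÷4 = 7 each, +1 to first 2
Round 3: Ashgrove=27 Dunmere=17 Hollowpine=17 Ironridge=31 → close Ironridge (overflow 16)
  31÷3 = 10 each, +1 to first 1
Round 4: Ashgrove=38 Dunmere=27 Hollowpine=27 → close Ashgrove (overflow 23)
  38÷2 = 19 each, +1 to first 0
Round 5: Dunmere=46 Hollowpine=46 → close Dunmere (overflow 31)
  46÷1 = 46 each, +1 to first 0

Closure order: Greywater, Cedarfen, Ironridge, Ashgrove, Dunmere
Last habitat: Hollowpine with 92 animals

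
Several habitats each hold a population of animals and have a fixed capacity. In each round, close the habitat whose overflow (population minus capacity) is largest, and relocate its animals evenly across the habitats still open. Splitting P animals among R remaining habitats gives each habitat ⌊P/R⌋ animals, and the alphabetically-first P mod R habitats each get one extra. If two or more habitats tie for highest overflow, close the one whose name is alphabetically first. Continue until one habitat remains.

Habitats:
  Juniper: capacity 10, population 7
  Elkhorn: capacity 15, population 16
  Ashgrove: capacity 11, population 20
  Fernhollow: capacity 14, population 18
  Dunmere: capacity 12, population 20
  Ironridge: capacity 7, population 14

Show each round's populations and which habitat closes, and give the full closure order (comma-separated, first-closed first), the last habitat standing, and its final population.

Closure order: Ashgrove, Dunmere, Ironridge, Fernhollow, Elkhorn
Last habitat: Juniper with 95 animals

Round 1: Ashgrove=20 Dunmere=20 Elkhorn=16 Fernhollow=18 Ironridge=14 Juniper=7 → close Ashgrove (overflow 9)
  20÷5 = 4 each, +1 to first 0
Round 2: Dunmere=24 Elkhorn=20 Fernhollow=22 Ironridge=18 Juniper=11 → close Dunmere (overflow 12)
  24÷4 = 6 each, +1 to first 0
Round 3: Elkhorn=26 Fernhollow=28 Ironridge=24 Juniper=17 → close Ironridge (overflow 17)
  24÷3 = 8 each, +1 to first 0
Round 4: Elkhorn=34 Fernhollow=36 Juniper=25 → close Fernhollow (overflow 22)
  36÷2 = 18 each, +1 to first 0
Round 5: Elkhorn=52 Juniper=43 → close Elkhorn (overflow 37)
  52÷1 = 52 each, +1 to first 0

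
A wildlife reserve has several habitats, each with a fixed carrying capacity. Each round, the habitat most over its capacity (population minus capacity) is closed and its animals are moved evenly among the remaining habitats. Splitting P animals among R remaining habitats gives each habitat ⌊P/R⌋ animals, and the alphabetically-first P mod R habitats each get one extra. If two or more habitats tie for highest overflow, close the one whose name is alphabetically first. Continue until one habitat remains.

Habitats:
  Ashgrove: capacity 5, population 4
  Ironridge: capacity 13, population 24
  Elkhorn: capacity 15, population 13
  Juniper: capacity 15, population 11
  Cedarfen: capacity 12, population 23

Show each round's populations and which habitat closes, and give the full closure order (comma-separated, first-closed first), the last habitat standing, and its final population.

Round 1: Ashgrove=4 Cedarfen=23 Elkhorn=13 Ironridge=24 Juniper=11 → close Cedarfen (overflow 11)
  23÷4 = 5 each, +1 to first 3
Round 2: Ashgrove=10 Elkhorn=19 Ironridge=30 Juniper=16 → close Ironridge (overflow 17)
  30÷3 = 10 each, +1 to first 0
Round 3: Ashgrove=20 Elkhorn=29 Juniper=26 → close Ashgrove (overflow 15)
  20÷2 = 10 each, +1 to first 0
Round 4: Elkhorn=39 Juniper=36 → close Elkhorn (overflow 24)
  39÷1 = 39 each, +1 to first 0

Closure order: Cedarfen, Ironridge, Ashgrove, Elkhorn
Last habitat: Juniper with 75 animals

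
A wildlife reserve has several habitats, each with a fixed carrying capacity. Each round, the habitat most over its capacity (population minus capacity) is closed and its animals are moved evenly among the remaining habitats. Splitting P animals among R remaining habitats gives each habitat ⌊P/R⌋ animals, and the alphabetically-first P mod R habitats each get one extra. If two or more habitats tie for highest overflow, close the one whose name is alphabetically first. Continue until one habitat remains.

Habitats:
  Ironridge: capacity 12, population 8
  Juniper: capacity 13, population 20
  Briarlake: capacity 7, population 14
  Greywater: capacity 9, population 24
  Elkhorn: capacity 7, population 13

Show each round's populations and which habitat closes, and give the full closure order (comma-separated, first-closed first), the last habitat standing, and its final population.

Round 1: Briarlake=14 Elkhorn=13 Greywater=24 Ironridge=8 Juniper=20 → close Greywater (overflow 15)
  24÷4 = 6 each, +1 to first 0
Round 2: Briarlake=20 Elkhorn=19 Ironridge=14 Juniper=26 → close Briarlake (overflow 13)
  20÷3 = 6 each, +1 to first 2
Round 3: Elkhorn=26 Ironridge=21 Juniper=32 → close Elkhorn (overflow 19)
  26÷2 = 13 each, +1 to first 0
Round 4: Ironridge=34 Juniper=45 → close Juniper (overflow 32)
  45÷1 = 45 each, +1 to first 0

Closure order: Greywater, Briarlake, Elkhorn, Juniper
Last habitat: Ironridge with 79 animals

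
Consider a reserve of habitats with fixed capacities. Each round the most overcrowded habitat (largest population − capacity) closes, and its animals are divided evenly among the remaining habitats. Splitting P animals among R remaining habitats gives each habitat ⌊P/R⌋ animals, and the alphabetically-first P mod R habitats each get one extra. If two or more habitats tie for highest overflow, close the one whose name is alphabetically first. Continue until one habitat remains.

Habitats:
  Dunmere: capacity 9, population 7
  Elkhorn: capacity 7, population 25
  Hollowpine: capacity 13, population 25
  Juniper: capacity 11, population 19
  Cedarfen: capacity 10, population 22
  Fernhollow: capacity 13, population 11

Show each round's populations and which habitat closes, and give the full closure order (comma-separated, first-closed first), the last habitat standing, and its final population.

Closure order: Elkhorn, Cedarfen, Hollowpine, Juniper, Dunmere
Last habitat: Fernhollow with 109 animals

Round 1: Cedarfen=22 Dunmere=7 Elkhorn=25 Fernhollow=11 Hollowpine=25 Juniper=19 → close Elkhorn (overflow 18)
  25÷5 = 5 each, +1 to first 0
Round 2: Cedarfen=27 Dunmere=12 Fernhollow=16 Hollowpine=30 Juniper=24 → close Cedarfen (overflow 17)
  27÷4 = 6 each, +1 to first 3
Round 3: Dunmere=19 Fernhollow=23 Hollowpine=37 Juniper=30 → close Hollowpine (overflow 24)
  37÷3 = 12 each, +1 to first 1
Round 4: Dunmere=32 Fernhollow=35 Juniper=42 → close Juniper (overflow 31)
  42÷2 = 21 each, +1 to first 0
Round 5: Dunmere=53 Fernhollow=56 → close Dunmere (overflow 44)
  53÷1 = 53 each, +1 to first 0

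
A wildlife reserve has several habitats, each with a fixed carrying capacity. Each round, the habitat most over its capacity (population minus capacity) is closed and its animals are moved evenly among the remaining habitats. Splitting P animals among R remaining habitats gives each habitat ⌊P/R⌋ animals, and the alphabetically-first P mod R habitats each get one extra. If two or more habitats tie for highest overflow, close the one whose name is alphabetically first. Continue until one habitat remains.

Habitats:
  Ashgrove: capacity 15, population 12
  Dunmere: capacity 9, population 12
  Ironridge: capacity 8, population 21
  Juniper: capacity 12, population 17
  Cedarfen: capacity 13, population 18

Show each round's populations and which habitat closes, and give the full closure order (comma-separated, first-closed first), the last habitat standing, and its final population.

Round 1: Ashgrove=12 Cedarfen=18 Dunmere=12 Ironridge=21 Juniper=17 → close Ironridge (overflow 13)
  21÷4 = 5 each, +1 to first 1
Round 2: Ashgrove=18 Cedarfen=23 Dunmere=17 Juniper=22 → close Cedarfen (overflow 10)
  23÷3 = 7 each, +1 to first 2
Round 3: Ashgrove=26 Dunmere=25 Juniper=29 → close Juniper (overflow 17)
  29÷2 = 14 each, +1 to first 1
Round 4: Ashgrove=41 Dunmere=39 → close Dunmere (overflow 30)
  39÷1 = 39 each, +1 to first 0

Closure order: Ironridge, Cedarfen, Juniper, Dunmere
Last habitat: Ashgrove with 80 animals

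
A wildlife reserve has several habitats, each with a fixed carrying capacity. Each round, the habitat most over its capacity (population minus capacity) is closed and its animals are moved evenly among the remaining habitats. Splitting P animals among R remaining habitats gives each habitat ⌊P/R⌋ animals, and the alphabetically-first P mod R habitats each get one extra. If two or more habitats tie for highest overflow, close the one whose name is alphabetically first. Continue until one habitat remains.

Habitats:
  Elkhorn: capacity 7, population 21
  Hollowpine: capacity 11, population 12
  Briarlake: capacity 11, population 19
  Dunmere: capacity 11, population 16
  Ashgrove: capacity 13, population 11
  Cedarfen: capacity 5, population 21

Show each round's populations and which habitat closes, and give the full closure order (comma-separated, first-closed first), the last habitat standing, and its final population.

Round 1: Ashgrove=11 Briarlake=19 Cedarfen=21 Dunmere=16 Elkhorn=21 Hollowpine=12 → close Cedarfen (overflow 16)
  21÷5 = 4 each, +1 to first 1
Round 2: Ashgrove=16 Briarlake=23 Dunmere=20 Elkhorn=25 Hollowpine=16 → close Elkhorn (overflow 18)
  25÷4 = 6 each, +1 to first 1
Round 3: Ashgrove=23 Briarlake=29 Dunmere=26 Hollowpine=22 → close Briarlake (overflow 18)
  29÷3 = 9 each, +1 to first 2
Round 4: Ashgrove=33 Dunmere=36 Hollowpine=31 → close Dunmere (overflow 25)
  36÷2 = 18 each, +1 to first 0
Round 5: Ashgrove=51 Hollowpine=49 → close Ashgrove (overflow 38)
  51÷1 = 51 each, +1 to first 0

Closure order: Cedarfen, Elkhorn, Briarlake, Dunmere, Ashgrove
Last habitat: Hollowpine with 100 animals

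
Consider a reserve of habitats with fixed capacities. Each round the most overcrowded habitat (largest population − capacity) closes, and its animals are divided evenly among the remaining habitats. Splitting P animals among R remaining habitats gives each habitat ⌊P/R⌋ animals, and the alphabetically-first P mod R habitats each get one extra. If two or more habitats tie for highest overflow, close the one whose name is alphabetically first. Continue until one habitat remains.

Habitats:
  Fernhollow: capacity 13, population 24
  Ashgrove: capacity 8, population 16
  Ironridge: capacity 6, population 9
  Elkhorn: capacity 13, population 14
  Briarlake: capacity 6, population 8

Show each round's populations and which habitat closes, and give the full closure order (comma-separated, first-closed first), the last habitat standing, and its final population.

Round 1: Ashgrove=16 Briarlake=8 Elkhorn=14 Fernhollow=24 Ironridge=9 → close Fernhollow (overflow 11)
  24÷4 = 6 each, +1 to first 0
Round 2: Ashgrove=22 Briarlake=14 Elkhorn=20 Ironridge=15 → close Ashgrove (overflow 14)
  22÷3 = 7 each, +1 to first 1
Round 3: Briarlake=22 Elkhorn=27 Ironridge=22 → close Briarlake (overflow 16)
  22÷2 = 11 each, +1 to first 0
Round 4: Elkhorn=38 Ironridge=33 → close Ironridge (overflow 27)
  33÷1 = 33 each, +1 to first 0

Closure order: Fernhollow, Ashgrove, Briarlake, Ironridge
Last habitat: Elkhorn with 71 animals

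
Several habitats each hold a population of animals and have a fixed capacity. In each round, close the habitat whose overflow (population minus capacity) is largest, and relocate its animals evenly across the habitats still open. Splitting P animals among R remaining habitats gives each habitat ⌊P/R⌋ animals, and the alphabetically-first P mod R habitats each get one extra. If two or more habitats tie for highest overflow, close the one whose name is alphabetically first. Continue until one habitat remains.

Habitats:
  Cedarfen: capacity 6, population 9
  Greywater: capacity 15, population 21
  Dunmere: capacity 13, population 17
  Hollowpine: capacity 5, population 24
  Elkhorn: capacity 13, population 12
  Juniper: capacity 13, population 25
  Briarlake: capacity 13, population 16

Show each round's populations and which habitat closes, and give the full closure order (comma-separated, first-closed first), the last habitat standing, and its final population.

Round 1: Briarlake=16 Cedarfen=9 Dunmere=17 Elkhorn=12 Greywater=21 Hollowpine=24 Juniper=25 → close Hollowpine (overflow 19)
  24÷6 = 4 each, +1 to first 0
Round 2: Briarlake=20 Cedarfen=13 Dunmere=21 Elkhorn=16 Greywater=25 Juniper=29 → close Juniper (overflow 16)
  29÷5 = 5 each, +1 to first 4
Round 3: Briarlake=26 Cedarfen=19 Dunmere=27 Elkhorn=22 Greywater=30 → close Greywater (overflow 15)
  30÷4 = 7 each, +1 to first 2
Round 4: Briarlake=34 Cedarfen=27 Dunmere=34 Elkhorn=29 → close Briarlake (overflow 21)
  34÷3 = 11 each, +1 to first 1
Round 5: Cedarfen=39 Dunmere=45 Elkhorn=40 → close Cedarfen (overflow 33)
  39÷2 = 19 each, +1 to first 1
Round 6: Dunmere=65 Elkhorn=59 → close Dunmere (overflow 52)
  65÷1 = 65 each, +1 to first 0

Closure order: Hollowpine, Juniper, Greywater, Briarlake, Cedarfen, Dunmere
Last habitat: Elkhorn with 124 animals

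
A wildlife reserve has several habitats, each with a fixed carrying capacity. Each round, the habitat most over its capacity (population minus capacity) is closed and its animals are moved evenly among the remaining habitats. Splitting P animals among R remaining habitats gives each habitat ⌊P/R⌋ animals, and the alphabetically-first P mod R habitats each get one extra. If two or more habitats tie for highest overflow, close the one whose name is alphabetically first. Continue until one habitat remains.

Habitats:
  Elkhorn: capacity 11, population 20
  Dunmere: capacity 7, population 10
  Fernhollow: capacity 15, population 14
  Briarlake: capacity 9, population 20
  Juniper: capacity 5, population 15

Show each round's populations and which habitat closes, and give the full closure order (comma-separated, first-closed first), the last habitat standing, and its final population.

Round 1: Briarlake=20 Dunmere=10 Elkhorn=20 Fernhollow=14 Juniper=15 → close Briarlake (overflow 11)
  20÷4 = 5 each, +1 to first 0
Round 2: Dunmere=15 Elkhorn=25 Fernhollow=19 Juniper=20 → close Juniper (overflow 15)
  20÷3 = 6 each, +1 to first 2
Round 3: Dunmere=22 Elkhorn=32 Fernhollow=25 → close Elkhorn (overflow 21)
  32÷2 = 16 each, +1 to first 0
Round 4: Dunmere=38 Fernhollow=41 → close Dunmere (overflow 31)
  38÷1 = 38 each, +1 to first 0

Closure order: Briarlake, Juniper, Elkhorn, Dunmere
Last habitat: Fernhollow with 79 animals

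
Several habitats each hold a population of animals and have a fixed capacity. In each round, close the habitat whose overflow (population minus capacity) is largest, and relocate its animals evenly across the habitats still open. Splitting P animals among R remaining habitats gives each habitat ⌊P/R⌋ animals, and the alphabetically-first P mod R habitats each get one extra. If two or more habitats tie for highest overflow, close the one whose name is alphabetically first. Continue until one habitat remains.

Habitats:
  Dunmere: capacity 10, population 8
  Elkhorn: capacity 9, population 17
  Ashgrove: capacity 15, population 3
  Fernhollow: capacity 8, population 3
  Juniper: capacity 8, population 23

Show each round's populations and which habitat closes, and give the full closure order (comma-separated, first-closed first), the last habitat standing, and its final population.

Round 1: Ashgrove=3 Dunmere=8 Elkhorn=17 Fernhollow=3 Juniper=23 → close Juniper (overflow 15)
  23÷4 = 5 each, +1 to first 3
Round 2: Ashgrove=9 Dunmere=14 Elkhorn=23 Fernhollow=8 → close Elkhorn (overflow 14)
  23÷3 = 7 each, +1 to first 2
Round 3: Ashgrove=17 Dunmere=22 Fernhollow=15 → close Dunmere (overflow 12)
  22÷2 = 11 each, +1 to first 0
Round 4: Ashgrove=28 Fernhollow=26 → close Fernhollow (overflow 18)
  26÷1 = 26 each, +1 to first 0

Closure order: Juniper, Elkhorn, Dunmere, Fernhollow
Last habitat: Ashgrove with 54 animals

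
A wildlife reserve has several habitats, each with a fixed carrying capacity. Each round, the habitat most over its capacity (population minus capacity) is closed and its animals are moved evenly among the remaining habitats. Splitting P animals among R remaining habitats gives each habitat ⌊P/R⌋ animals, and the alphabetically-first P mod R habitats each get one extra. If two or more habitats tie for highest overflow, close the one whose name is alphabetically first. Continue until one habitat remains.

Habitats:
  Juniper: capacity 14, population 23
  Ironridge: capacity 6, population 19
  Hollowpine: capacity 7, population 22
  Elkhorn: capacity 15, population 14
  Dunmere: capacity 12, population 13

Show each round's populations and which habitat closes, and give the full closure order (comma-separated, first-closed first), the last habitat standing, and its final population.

Round 1: Dunmere=13 Elkhorn=14 Hollowpine=22 Ironridge=19 Juniper=23 → close Hollowpine (overflow 15)
  22÷4 = 5 each, +1 to first 2
Round 2: Dunmere=19 Elkhorn=20 Ironridge=24 Juniper=28 → close Ironridge (overflow 18)
  24÷3 = 8 each, +1 to first 0
Round 3: Dunmere=27 Elkhorn=28 Juniper=36 → close Juniper (overflow 22)
  36÷2 = 18 each, +1 to first 0
Round 4: Dunmere=45 Elkhorn=46 → close Dunmere (overflow 33)
  45÷1 = 45 each, +1 to first 0

Closure order: Hollowpine, Ironridge, Juniper, Dunmere
Last habitat: Elkhorn with 91 animals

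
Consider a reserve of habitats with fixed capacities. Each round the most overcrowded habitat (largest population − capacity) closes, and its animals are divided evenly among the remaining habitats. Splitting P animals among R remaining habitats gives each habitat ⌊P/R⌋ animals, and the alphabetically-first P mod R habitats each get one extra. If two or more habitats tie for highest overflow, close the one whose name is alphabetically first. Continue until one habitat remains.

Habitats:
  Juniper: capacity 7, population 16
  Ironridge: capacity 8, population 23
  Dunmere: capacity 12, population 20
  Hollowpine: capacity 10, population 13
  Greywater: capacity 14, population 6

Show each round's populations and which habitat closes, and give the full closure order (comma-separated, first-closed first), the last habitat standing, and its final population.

Round 1: Dunmere=20 Greywater=6 Hollowpine=13 Ironridge=23 Juniper=16 → close Ironridge (overflow 15)
  23÷4 = 5 each, +1 to first 3
Round 2: Dunmere=26 Greywater=12 Hollowpine=19 Juniper=21 → close Dunmere (overflow 14)
  26÷3 = 8 each, +1 to first 2
Round 3: Greywater=21 Hollowpine=28 Juniper=29 → close Juniper (overflow 22)
  29÷2 = 14 each, +1 to first 1
Round 4: Greywater=36 Hollowpine=42 → close Hollowpine (overflow 32)
  42÷1 = 42 each, +1 to first 0

Closure order: Ironridge, Dunmere, Juniper, Hollowpine
Last habitat: Greywater with 78 animals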